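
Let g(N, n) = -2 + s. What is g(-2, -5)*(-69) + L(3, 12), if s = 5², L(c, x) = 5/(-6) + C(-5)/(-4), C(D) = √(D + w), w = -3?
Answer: -9527/6 - I*√2/2 ≈ -1587.8 - 0.70711*I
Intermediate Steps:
C(D) = √(-3 + D) (C(D) = √(D - 3) = √(-3 + D))
L(c, x) = -⅚ - I*√2/2 (L(c, x) = 5/(-6) + √(-3 - 5)/(-4) = 5*(-⅙) + √(-8)*(-¼) = -⅚ + (2*I*√2)*(-¼) = -⅚ - I*√2/2)
s = 25
g(N, n) = 23 (g(N, n) = -2 + 25 = 23)
g(-2, -5)*(-69) + L(3, 12) = 23*(-69) + (-⅚ - I*√2/2) = -1587 + (-⅚ - I*√2/2) = -9527/6 - I*√2/2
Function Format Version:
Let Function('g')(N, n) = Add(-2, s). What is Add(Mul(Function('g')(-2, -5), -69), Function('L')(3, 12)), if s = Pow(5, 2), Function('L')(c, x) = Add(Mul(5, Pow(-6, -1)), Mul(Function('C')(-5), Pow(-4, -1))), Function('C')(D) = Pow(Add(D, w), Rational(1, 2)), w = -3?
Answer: Add(Rational(-9527, 6), Mul(Rational(-1, 2), I, Pow(2, Rational(1, 2)))) ≈ Add(-1587.8, Mul(-0.70711, I))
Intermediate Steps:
Function('C')(D) = Pow(Add(-3, D), Rational(1, 2)) (Function('C')(D) = Pow(Add(D, -3), Rational(1, 2)) = Pow(Add(-3, D), Rational(1, 2)))
Function('L')(c, x) = Add(Rational(-5, 6), Mul(Rational(-1, 2), I, Pow(2, Rational(1, 2)))) (Function('L')(c, x) = Add(Mul(5, Pow(-6, -1)), Mul(Pow(Add(-3, -5), Rational(1, 2)), Pow(-4, -1))) = Add(Mul(5, Rational(-1, 6)), Mul(Pow(-8, Rational(1, 2)), Rational(-1, 4))) = Add(Rational(-5, 6), Mul(Mul(2, I, Pow(2, Rational(1, 2))), Rational(-1, 4))) = Add(Rational(-5, 6), Mul(Rational(-1, 2), I, Pow(2, Rational(1, 2)))))
s = 25
Function('g')(N, n) = 23 (Function('g')(N, n) = Add(-2, 25) = 23)
Add(Mul(Function('g')(-2, -5), -69), Function('L')(3, 12)) = Add(Mul(23, -69), Add(Rational(-5, 6), Mul(Rational(-1, 2), I, Pow(2, Rational(1, 2))))) = Add(-1587, Add(Rational(-5, 6), Mul(Rational(-1, 2), I, Pow(2, Rational(1, 2))))) = Add(Rational(-9527, 6), Mul(Rational(-1, 2), I, Pow(2, Rational(1, 2))))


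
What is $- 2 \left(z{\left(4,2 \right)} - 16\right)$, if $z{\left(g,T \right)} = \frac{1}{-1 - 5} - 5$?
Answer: $\frac{127}{3} \approx 42.333$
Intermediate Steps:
$z{\left(g,T \right)} = - \frac{31}{6}$ ($z{\left(g,T \right)} = \frac{1}{-6} - 5 = - \frac{1}{6} - 5 = - \frac{31}{6}$)
$- 2 \left(z{\left(4,2 \right)} - 16\right) = - 2 \left(- \frac{31}{6} - 16\right) = \left(-2\right) \left(- \frac{127}{6}\right) = \frac{127}{3}$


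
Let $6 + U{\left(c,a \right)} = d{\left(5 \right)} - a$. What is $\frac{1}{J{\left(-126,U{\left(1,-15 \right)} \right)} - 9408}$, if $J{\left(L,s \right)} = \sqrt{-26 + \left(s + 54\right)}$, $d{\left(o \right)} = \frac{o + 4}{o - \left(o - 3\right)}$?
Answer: $- \frac{1176}{11063803} - \frac{\sqrt{10}}{44255212} \approx -0.00010636$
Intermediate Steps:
$d{\left(o \right)} = \frac{4}{3} + \frac{o}{3}$ ($d{\left(o \right)} = \frac{4 + o}{o - \left(-3 + o\right)} = \frac{4 + o}{3} = \left(4 + o\right) \frac{1}{3} = \frac{4}{3} + \frac{o}{3}$)
$U{\left(c,a \right)} = -3 - a$ ($U{\left(c,a \right)} = -6 - \left(-3 + a\right) = -3 - a$)
$J{\left(L,s \right)} = \sqrt{28 + s}$ ($J{\left(L,s \right)} = \sqrt{-26 + \left(54 + s\right)} = \sqrt{28 + s}$)
$\frac{1}{J{\left(-126,U{\left(1,-15 \right)} \right)} - 9408} = \frac{1}{\sqrt{28 - -12} - 9408} = \frac{1}{\sqrt{28 + \left(-3 + 15\right)} - 9408} = \frac{1}{\sqrt{28 + 12} - 9408} = \frac{1}{\sqrt{40} - 9408} = \frac{1}{2 \sqrt{10} - 9408} = \frac{1}{-9408 + 2 \sqrt{10}}$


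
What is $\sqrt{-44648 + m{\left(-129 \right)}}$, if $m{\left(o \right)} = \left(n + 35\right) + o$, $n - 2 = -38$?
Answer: $i \sqrt{44778} \approx 211.61 i$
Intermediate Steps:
$n = -36$ ($n = 2 - 38 = -36$)
$m{\left(o \right)} = -1 + o$ ($m{\left(o \right)} = \left(-36 + 35\right) + o = -1 + o$)
$\sqrt{-44648 + m{\left(-129 \right)}} = \sqrt{-44648 - 130} = \sqrt{-44778} = i \sqrt{44778}$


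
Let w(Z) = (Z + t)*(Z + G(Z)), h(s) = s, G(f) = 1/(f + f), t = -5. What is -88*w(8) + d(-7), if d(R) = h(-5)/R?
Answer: -29789/14 ≈ -2127.8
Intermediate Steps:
G(f) = 1/(2*f)
d(R) = -5/R
w(Z) = (-5 + Z)*(Z + 1/(2*Z)) (w(Z) = (Z - 5)*(Z + 1/(2*Z)) = (-5 + Z)*(Z + 1/(2*Z)))
-88*w(8) + d(-7) = -88*(½ + 8² - 5*8 - 5/2/8) - 5/(-7) = -88*(½ + 64 - 40 - 5/2*⅛) - 5*(-⅐) = -88*(½ + 64 - 40 - 5/16) + 5/7 = -88*387/16 + 5/7 = -4257/2 + 5/7 = -29789/14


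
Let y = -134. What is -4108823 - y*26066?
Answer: -615979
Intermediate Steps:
-4108823 - y*26066 = -4108823 - (-134)*26066 = -4108823 - 1*(-3492844) = -4108823 + 3492844 = -615979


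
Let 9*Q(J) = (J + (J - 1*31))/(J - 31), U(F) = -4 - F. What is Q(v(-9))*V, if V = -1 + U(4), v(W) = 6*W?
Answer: -139/85 ≈ -1.6353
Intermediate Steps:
V = -9 (V = -1 + (-4 - 1*4) = -1 + (-4 - 4) = -1 - 8 = -9)
Q(J) = (-31 + 2*J)/(9*(-31 + J)) (Q(J) = ((J + (J - 1*31))/(J - 31))/9 = ((J + (J - 31))/(-31 + J))/9 = ((J + (-31 + J))/(-31 + J))/9 = ((-31 + 2*J)/(-31 + J))/9 = (-31 + 2*J)/(9*(-31 + J)))
Q(v(-9))*V = ((-31 + 2*(6*(-9)))/(9*(-31 + 6*(-9))))*(-9) = ((-31 + 2*(-54))/(9*(-31 - 54)))*(-9) = ((⅑)*(-31 - 108)/(-85))*(-9) = ((⅑)*(-1/85)*(-139))*(-9) = (139/765)*(-9) = -139/85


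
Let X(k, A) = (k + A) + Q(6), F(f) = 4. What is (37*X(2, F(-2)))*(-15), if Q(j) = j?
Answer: -6660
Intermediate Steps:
X(k, A) = 6 + A + k (X(k, A) = (k + A) + 6 = (A + k) + 6 = 6 + A + k)
(37*X(2, F(-2)))*(-15) = (37*(6 + 4 + 2))*(-15) = (37*12)*(-15) = 444*(-15) = -6660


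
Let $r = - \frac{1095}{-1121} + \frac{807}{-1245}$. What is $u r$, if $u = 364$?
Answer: $\frac{55646864}{465215} \approx 119.62$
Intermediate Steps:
$r = \frac{152876}{465215}$ ($r = \left(-1095\right) \left(- \frac{1}{1121}\right) + 807 \left(- \frac{1}{1245}\right) = \frac{1095}{1121} - \frac{269}{415} = \frac{152876}{465215} \approx 0.32861$)
$u r = 364 \cdot \frac{152876}{465215} = \frac{55646864}{465215}$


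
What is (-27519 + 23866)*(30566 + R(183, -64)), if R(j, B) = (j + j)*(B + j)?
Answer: -270760360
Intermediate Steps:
R(j, B) = 2*j*(B + j) (R(j, B) = (2*j)*(B + j) = 2*j*(B + j))
(-27519 + 23866)*(30566 + R(183, -64)) = (-27519 + 23866)*(30566 + 2*183*(-64 + 183)) = -3653*(30566 + 2*183*119) = -3653*(30566 + 43554) = -3653*74120 = -270760360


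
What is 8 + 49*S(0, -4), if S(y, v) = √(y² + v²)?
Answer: 204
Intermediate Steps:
S(y, v) = √(v² + y²)
8 + 49*S(0, -4) = 8 + 49*√((-4)² + 0²) = 8 + 49*√(16 + 0) = 8 + 49*√16 = 8 + 49*4 = 8 + 196 = 204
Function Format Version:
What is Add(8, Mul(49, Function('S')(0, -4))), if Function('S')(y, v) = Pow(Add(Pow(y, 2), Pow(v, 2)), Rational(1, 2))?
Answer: 204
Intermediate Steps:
Function('S')(y, v) = Pow(Add(Pow(v, 2), Pow(y, 2)), Rational(1, 2))
Add(8, Mul(49, Function('S')(0, -4))) = Add(8, Mul(49, Pow(Add(Pow(-4, 2), Pow(0, 2)), Rational(1, 2)))) = Add(8, Mul(49, Pow(Add(16, 0), Rational(1, 2)))) = Add(8, Mul(49, Pow(16, Rational(1, 2)))) = Add(8, Mul(49, 4)) = Add(8, 196) = 204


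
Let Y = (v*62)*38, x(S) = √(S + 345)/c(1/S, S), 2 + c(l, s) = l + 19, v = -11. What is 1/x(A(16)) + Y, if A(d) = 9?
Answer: -25916 + 77*√354/1593 ≈ -25915.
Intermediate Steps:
c(l, s) = 17 + l (c(l, s) = -2 + (l + 19) = -2 + (19 + l) = 17 + l)
x(S) = √(345 + S)/(17 + 1/S) (x(S) = √(S + 345)/(17 + 1/S) = √(345 + S)/(17 + 1/S))
Y = -25916 (Y = -11*62*38 = -682*38 = -25916)
1/x(A(16)) + Y = 1/(9*√(345 + 9)/(1 + 17*9)) - 25916 = 1/(9*√354/(1 + 153)) - 25916 = 1/(9*√354/154) - 25916 = 77*√354/1593 - 25916 = -25916 + 77*√354/1593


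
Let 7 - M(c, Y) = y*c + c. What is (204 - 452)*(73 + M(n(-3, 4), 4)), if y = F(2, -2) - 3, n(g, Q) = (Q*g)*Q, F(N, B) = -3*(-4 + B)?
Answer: -210304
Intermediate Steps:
F(N, B) = 12 - 3*B
n(g, Q) = g*Q²
y = 15 (y = (12 - 3*(-2)) - 3 = (12 + 6) - 3 = 18 - 3 = 15)
M(c, Y) = 7 - 16*c (M(c, Y) = 7 - (15*c + c) = 7 - 16*c)
(204 - 452)*(73 + M(n(-3, 4), 4)) = (204 - 452)*(73 + (7 - (-48)*4²)) = -248*(73 + (7 - (-48)*16)) = -248*(73 + (7 - 16*(-48))) = -248*(73 + (7 + 768)) = -248*(73 + 775) = -248*848 = -210304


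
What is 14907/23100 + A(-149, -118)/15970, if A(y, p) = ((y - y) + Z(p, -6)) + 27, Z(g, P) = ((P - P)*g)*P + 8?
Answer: 7962443/12296900 ≈ 0.64752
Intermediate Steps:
Z(g, P) = 8 (Z(g, P) = (0*g)*P + 8 = 0*P + 8 = 0 + 8 = 8)
A(y, p) = 35 (A(y, p) = ((y - y) + 8) + 27 = (0 + 8) + 27 = 8 + 27 = 35)
14907/23100 + A(-149, -118)/15970 = 14907/23100 + 35/15970 = 14907*(1/23100) + 35*(1/15970) = 4969/7700 + 7/3194 = 7962443/12296900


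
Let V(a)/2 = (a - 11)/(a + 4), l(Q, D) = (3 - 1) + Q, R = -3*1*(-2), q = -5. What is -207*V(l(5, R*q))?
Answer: 1656/11 ≈ 150.55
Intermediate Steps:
R = 6 (R = -3*(-2) = 6)
l(Q, D) = 2 + Q
V(a) = 2*(-11 + a)/(4 + a) (V(a) = 2*((a - 11)/(a + 4)) = 2*((-11 + a)/(4 + a)) = 2*(-11 + a)/(4 + a))
-207*V(l(5, R*q)) = -414*(-11 + (2 + 5))/(4 + (2 + 5)) = -414*(-11 + 7)/(4 + 7) = -414*(-4)/11 = -207*(-8/11) = 1656/11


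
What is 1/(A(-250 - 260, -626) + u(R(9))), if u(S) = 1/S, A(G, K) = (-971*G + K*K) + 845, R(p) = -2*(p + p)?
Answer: 36/31965515 ≈ 1.1262e-6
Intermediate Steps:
R(p) = -4*p
A(G, K) = 845 + K² - 971*G (A(G, K) = (-971*G + K²) + 845 = (K² - 971*G) + 845 = 845 + K² - 971*G)
1/(A(-250 - 260, -626) + u(R(9))) = 1/((845 + (-626)² - 971*(-250 - 260)) + 1/(-4*9)) = 1/((845 + 391876 - 971*(-510)) + 1/(-36)) = 1/((845 + 391876 + 495210) - 1/36) = 1/(887931 - 1/36) = 1/(31965515/36) = 36/31965515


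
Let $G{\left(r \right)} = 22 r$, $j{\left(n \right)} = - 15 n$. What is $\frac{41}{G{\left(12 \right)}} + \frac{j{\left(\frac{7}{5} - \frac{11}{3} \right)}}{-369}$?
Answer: $\frac{2051}{32472} \approx 0.063162$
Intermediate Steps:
$\frac{41}{G{\left(12 \right)}} + \frac{j{\left(\frac{7}{5} - \frac{11}{3} \right)}}{-369} = \frac{41}{22 \cdot 12} + \frac{\left(-15\right) \left(\frac{7}{5} - \frac{11}{3}\right)}{-369} = \frac{41}{264} + - 15 \left(7 \cdot \frac{1}{5} - \frac{11}{3}\right) \left(- \frac{1}{369}\right) = 41 \cdot \frac{1}{264} + - 15 \left(\frac{7}{5} - \frac{11}{3}\right) \left(- \frac{1}{369}\right) = \frac{41}{264} + \left(-15\right) \left(- \frac{34}{15}\right) \left(- \frac{1}{369}\right) = \frac{41}{264} + 34 \left(- \frac{1}{369}\right) = \frac{41}{264} - \frac{34}{369} = \frac{2051}{32472}$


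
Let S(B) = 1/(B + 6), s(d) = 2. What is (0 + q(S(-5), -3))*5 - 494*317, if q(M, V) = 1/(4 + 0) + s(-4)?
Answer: -626347/4 ≈ -1.5659e+5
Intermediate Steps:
S(B) = 1/(6 + B)
q(M, V) = 9/4 (q(M, V) = 1/(4 + 0) + 2 = 1/4 + 2 = ¼ + 2 = 9/4)
(0 + q(S(-5), -3))*5 - 494*317 = (0 + 9/4)*5 - 494*317 = (9/4)*5 - 156598 = 45/4 - 156598 = -626347/4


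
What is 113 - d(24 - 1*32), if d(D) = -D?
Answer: 105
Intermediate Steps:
113 - d(24 - 1*32) = 113 - (-1)*(24 - 1*32) = 113 - (-1)*(24 - 32) = 113 - (-1)*(-8) = 113 - 1*8 = 113 - 8 = 105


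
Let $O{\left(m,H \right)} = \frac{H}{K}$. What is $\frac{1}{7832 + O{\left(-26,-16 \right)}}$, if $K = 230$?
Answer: $\frac{115}{900672} \approx 0.00012768$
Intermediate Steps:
$O{\left(m,H \right)} = \frac{H}{230}$
$\frac{1}{7832 + O{\left(-26,-16 \right)}} = \frac{1}{7832 + \frac{1}{230} \left(-16\right)} = \frac{1}{7832 - \frac{8}{115}} = \frac{1}{\frac{900672}{115}} = \frac{115}{900672}$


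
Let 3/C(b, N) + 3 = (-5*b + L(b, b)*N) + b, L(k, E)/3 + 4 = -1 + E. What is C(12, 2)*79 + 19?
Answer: -22/3 ≈ -7.3333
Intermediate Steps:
L(k, E) = -15 + 3*E (L(k, E) = -12 + 3*(-1 + E) = -12 + (-3 + 3*E) = -15 + 3*E)
C(b, N) = 3/(-3 - 4*b + N*(-15 + 3*b)) (C(b, N) = 3/(-3 + ((-5*b + (-15 + 3*b)*N) + b)) = 3/(-3 + ((-5*b + N*(-15 + 3*b)) + b)) = 3/(-3 + (-4*b + N*(-15 + 3*b))) = 3/(-3 - 4*b + N*(-15 + 3*b)))
C(12, 2)*79 + 19 = -3/(3 + 4*12 - 3*2*(-5 + 12))*79 + 19 = -3/(3 + 48 - 3*2*7)*79 + 19 = -3/(3 + 48 - 42)*79 + 19 = -3/9*79 + 19 = -3*1/9*79 + 19 = -1/3*79 + 19 = -79/3 + 19 = -22/3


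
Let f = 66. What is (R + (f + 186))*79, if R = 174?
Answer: 33654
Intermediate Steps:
(R + (f + 186))*79 = (174 + (66 + 186))*79 = (174 + 252)*79 = 426*79 = 33654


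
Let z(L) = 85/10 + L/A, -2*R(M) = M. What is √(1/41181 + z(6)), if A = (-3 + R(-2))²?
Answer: √16958788791/41181 ≈ 3.1623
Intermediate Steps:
R(M) = -M/2
A = 4 (A = (-3 - ½*(-2))² = (-3 + 1)² = (-2)² = 4)
z(L) = 17/2 + L/4 (z(L) = 85/10 + L/4 = 85*(⅒) + L*(¼) = 17/2 + L/4)
√(1/41181 + z(6)) = √(1/41181 + (17/2 + (¼)*6)) = √(1/41181 + (17/2 + 3/2)) = √(1/41181 + 10) = √(411811/41181) = √16958788791/41181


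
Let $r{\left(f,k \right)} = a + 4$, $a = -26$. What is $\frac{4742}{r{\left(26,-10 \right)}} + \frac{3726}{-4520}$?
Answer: $- \frac{5378953}{24860} \approx -216.37$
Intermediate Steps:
$r{\left(f,k \right)} = -22$ ($r{\left(f,k \right)} = -26 + 4 = -22$)
$\frac{4742}{r{\left(26,-10 \right)}} + \frac{3726}{-4520} = \frac{4742}{-22} + \frac{3726}{-4520} = 4742 \left(- \frac{1}{22}\right) + 3726 \left(- \frac{1}{4520}\right) = - \frac{2371}{11} - \frac{1863}{2260} = - \frac{5378953}{24860}$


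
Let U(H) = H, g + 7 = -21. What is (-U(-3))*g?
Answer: -84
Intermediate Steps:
g = -28 (g = -7 - 21 = -28)
(-U(-3))*g = -1*(-3)*(-28) = 3*(-28) = -84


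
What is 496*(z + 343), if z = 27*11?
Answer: 317440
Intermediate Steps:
z = 297
496*(z + 343) = 496*(297 + 343) = 496*640 = 317440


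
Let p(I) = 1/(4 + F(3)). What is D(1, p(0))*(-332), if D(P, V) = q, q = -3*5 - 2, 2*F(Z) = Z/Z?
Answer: 5644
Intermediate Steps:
F(Z) = 1/2 (F(Z) = (Z/Z)/2 = (1/2)*1 = 1/2)
q = -17 (q = -15 - 2 = -17)
p(I) = 2/9 (p(I) = 1/(4 + 1/2) = 1/(9/2) = 2/9)
D(P, V) = -17
D(1, p(0))*(-332) = -17*(-332) = 5644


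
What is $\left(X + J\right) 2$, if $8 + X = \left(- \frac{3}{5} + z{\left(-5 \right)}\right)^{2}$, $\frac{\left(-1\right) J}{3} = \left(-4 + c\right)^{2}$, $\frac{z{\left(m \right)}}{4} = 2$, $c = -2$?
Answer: $- \frac{3062}{25} \approx -122.48$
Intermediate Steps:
$z{\left(m \right)} = 8$ ($z{\left(m \right)} = 4 \cdot 2 = 8$)
$J = -108$ ($J = - 3 \left(-4 - 2\right)^{2} = - 3 \left(-6\right)^{2} = \left(-3\right) 36 = -108$)
$X = \frac{1169}{25}$ ($X = -8 + \left(- \frac{3}{5} + 8\right)^{2} = -8 + \left(\frac{37}{5}\right)^{2} = -8 + \frac{1369}{25} = \frac{1169}{25} \approx 46.76$)
$\left(X + J\right) 2 = \left(\frac{1169}{25} - 108\right) 2 = \left(- \frac{1531}{25}\right) 2 = - \frac{3062}{25}$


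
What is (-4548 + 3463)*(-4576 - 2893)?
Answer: 8103865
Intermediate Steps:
(-4548 + 3463)*(-4576 - 2893) = -1085*(-7469) = 8103865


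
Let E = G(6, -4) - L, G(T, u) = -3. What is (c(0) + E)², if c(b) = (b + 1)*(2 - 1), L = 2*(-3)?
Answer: 16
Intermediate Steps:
L = -6
E = 3 (E = -3 - 1*(-6) = -3 + 6 = 3)
c(b) = 1 + b (c(b) = (1 + b)*1 = 1 + b)
(c(0) + E)² = ((1 + 0) + 3)² = (1 + 3)² = 4² = 16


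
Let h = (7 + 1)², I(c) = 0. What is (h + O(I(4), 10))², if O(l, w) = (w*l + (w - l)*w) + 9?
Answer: 29929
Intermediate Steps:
O(l, w) = 9 + l*w + w*(w - l) (O(l, w) = (l*w + w*(w - l)) + 9 = 9 + l*w + w*(w - l))
h = 64 (h = 8² = 64)
(h + O(I(4), 10))² = (64 + (9 + 10²))² = (64 + (9 + 100))² = (64 + 109)² = 173² = 29929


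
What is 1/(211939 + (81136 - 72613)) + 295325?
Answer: 65107940151/220462 ≈ 2.9533e+5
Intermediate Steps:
1/(211939 + (81136 - 72613)) + 295325 = 1/(211939 + 8523) + 295325 = 1/220462 + 295325 = 65107940151/220462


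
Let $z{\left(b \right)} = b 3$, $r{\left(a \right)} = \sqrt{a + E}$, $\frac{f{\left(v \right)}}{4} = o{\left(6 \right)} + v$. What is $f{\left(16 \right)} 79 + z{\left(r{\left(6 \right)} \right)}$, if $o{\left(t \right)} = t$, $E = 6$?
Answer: $6952 + 6 \sqrt{3} \approx 6962.4$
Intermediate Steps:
$f{\left(v \right)} = 24 + 4 v$ ($f{\left(v \right)} = 4 \left(6 + v\right) = 24 + 4 v$)
$r{\left(a \right)} = \sqrt{6 + a}$ ($r{\left(a \right)} = \sqrt{a + 6} = \sqrt{6 + a}$)
$z{\left(b \right)} = 3 b$
$f{\left(16 \right)} 79 + z{\left(r{\left(6 \right)} \right)} = \left(24 + 4 \cdot 16\right) 79 + 3 \sqrt{6 + 6} = \left(24 + 64\right) 79 + 3 \sqrt{12} = 88 \cdot 79 + 3 \cdot 2 \sqrt{3} = 6952 + 6 \sqrt{3}$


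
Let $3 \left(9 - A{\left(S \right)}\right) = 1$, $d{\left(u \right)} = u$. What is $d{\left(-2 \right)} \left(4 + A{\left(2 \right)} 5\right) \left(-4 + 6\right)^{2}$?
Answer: $- \frac{1136}{3} \approx -378.67$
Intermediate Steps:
$A{\left(S \right)} = \frac{26}{3}$ ($A{\left(S \right)} = 9 - \frac{1}{3} = \frac{26}{3}$)
$d{\left(-2 \right)} \left(4 + A{\left(2 \right)} 5\right) \left(-4 + 6\right)^{2} = - 2 \left(4 + \frac{26}{3} \cdot 5\right) \left(-4 + 6\right)^{2} = - 2 \left(4 + \frac{130}{3}\right) 2^{2} = \left(-2\right) \frac{142}{3} \cdot 4 = \left(- \frac{284}{3}\right) 4 = - \frac{1136}{3}$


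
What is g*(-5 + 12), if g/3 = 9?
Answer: 189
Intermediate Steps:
g = 27 (g = 3*9 = 27)
g*(-5 + 12) = 27*(-5 + 12) = 27*7 = 189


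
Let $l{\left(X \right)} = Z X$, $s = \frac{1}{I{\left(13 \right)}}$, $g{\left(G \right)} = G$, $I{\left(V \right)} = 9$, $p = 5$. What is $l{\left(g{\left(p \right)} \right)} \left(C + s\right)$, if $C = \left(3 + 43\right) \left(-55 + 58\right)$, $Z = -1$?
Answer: $- \frac{6215}{9} \approx -690.56$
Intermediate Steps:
$C = 138$ ($C = 46 \cdot 3 = 138$)
$s = \frac{1}{9} \approx 0.11111$
$l{\left(X \right)} = - X$
$l{\left(g{\left(p \right)} \right)} \left(C + s\right) = \left(-1\right) 5 \left(138 + \frac{1}{9}\right) = \left(-5\right) \frac{1243}{9} = - \frac{6215}{9}$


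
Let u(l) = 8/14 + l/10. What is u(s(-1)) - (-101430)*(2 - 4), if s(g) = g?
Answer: -14200167/70 ≈ -2.0286e+5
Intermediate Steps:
u(l) = 4/7 + l/10 (u(l) = 8*(1/14) + l*(⅒) = 4/7 + l/10)
u(s(-1)) - (-101430)*(2 - 4) = (4/7 + (⅒)*(-1)) - (-101430)*(2 - 4) = (4/7 - ⅒) - (-101430)*(-2) = 33/70 - 735*276 = 33/70 - 202860 = -14200167/70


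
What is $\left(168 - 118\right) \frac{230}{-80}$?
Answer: $- \frac{575}{4} \approx -143.75$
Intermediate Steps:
$\left(168 - 118\right) \frac{230}{-80} = 50 \cdot 230 \left(- \frac{1}{80}\right) = 50 \left(- \frac{23}{8}\right) = - \frac{575}{4}$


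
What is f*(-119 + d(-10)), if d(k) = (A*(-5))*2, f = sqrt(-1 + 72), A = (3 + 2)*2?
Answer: -219*sqrt(71) ≈ -1845.3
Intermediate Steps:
A = 10 (A = 5*2 = 10)
f = sqrt(71) ≈ 8.4261
d(k) = -100 (d(k) = (10*(-5))*2 = -50*2 = -100)
f*(-119 + d(-10)) = sqrt(71)*(-119 - 100) = sqrt(71)*(-219) = -219*sqrt(71)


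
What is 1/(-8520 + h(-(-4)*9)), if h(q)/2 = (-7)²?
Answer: -1/8422 ≈ -0.00011874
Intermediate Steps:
h(q) = 98 (h(q) = 2*(-7)² = 2*49 = 98)
1/(-8520 + h(-(-4)*9)) = 1/(-8520 + 98) = 1/(-8422) = -1/8422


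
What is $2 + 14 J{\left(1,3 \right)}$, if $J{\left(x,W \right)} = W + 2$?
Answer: $72$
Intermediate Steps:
$J{\left(x,W \right)} = 2 + W$
$2 + 14 J{\left(1,3 \right)} = 2 + 14 \left(2 + 3\right) = 2 + 14 \cdot 5 = 2 + 70 = 72$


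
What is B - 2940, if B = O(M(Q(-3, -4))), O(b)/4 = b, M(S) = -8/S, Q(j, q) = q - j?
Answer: -2908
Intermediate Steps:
O(b) = 4*b
B = 32 (B = 4*(-8/(-4 - 1*(-3))) = 4*(-8/(-4 + 3)) = 4*(-8/(-1)) = 4*(-8*(-1)) = 4*8 = 32)
B - 2940 = 32 - 2940 = -2908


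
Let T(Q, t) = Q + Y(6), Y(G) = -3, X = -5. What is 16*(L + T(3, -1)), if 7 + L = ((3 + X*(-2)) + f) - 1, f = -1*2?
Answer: 48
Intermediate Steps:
f = -2
L = 3 (L = -7 + (((3 - 5*(-2)) - 2) - 1) = -7 + (((3 + 10) - 2) - 1) = -7 + ((13 - 2) - 1) = -7 + (11 - 1) = -7 + 10 = 3)
T(Q, t) = -3 + Q (T(Q, t) = Q - 3 = -3 + Q)
16*(L + T(3, -1)) = 16*(3 + (-3 + 3)) = 16*(3 + 0) = 16*3 = 48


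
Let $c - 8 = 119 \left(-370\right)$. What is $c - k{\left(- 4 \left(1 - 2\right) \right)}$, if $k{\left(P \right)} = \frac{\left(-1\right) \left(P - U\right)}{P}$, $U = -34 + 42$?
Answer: $-44023$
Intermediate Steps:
$U = 8$
$k{\left(P \right)} = \frac{8 - P}{P}$ ($k{\left(P \right)} = \frac{\left(-1\right) \left(P - 8\right)}{P} = \frac{\left(-1\right) \left(-8 + P\right)}{P} = \frac{8 - P}{P}$)
$c = -44022$ ($c = 8 + 119 \left(-370\right) = 8 - 44030 = -44022$)
$c - k{\left(- 4 \left(1 - 2\right) \right)} = -44022 - \frac{8 - - 4 \left(1 - 2\right)}{\left(-4\right) \left(1 - 2\right)} = -44022 - \frac{8 - \left(-4\right) \left(-1\right)}{\left(-4\right) \left(-1\right)} = -44022 - \frac{8 - 4}{4} = -44022 - \frac{1}{4} \cdot 4 = -44022 - 1 = -44023$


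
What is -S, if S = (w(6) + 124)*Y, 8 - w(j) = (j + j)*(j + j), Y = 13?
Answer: 156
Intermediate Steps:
w(j) = 8 - 4*j² (w(j) = 8 - (j + j)*(j + j) = 8 - 2*j*2*j = 8 - 4*j²)
S = -156 (S = ((8 - 4*6²) + 124)*13 = ((8 - 4*36) + 124)*13 = ((8 - 144) + 124)*13 = (-136 + 124)*13 = -12*13 = -156)
-S = -1*(-156) = 156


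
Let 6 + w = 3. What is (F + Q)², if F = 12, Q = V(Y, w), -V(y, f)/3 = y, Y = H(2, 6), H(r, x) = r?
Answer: 36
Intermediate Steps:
Y = 2
w = -3 (w = -6 + 3 = -3)
V(y, f) = -3*y
Q = -6 (Q = -3*2 = -6)
(F + Q)² = (12 - 6)² = 6² = 36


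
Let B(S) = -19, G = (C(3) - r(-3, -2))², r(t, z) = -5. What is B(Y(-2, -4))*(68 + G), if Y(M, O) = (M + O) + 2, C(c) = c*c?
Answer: -5016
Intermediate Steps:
C(c) = c²
Y(M, O) = 2 + M + O
G = 196 (G = (3² - 1*(-5))² = (9 + 5)² = 14² = 196)
B(Y(-2, -4))*(68 + G) = -19*(68 + 196) = -19*264 = -5016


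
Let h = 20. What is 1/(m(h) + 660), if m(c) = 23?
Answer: 1/683 ≈ 0.0014641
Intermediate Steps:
1/(m(h) + 660) = 1/(23 + 660) = 1/683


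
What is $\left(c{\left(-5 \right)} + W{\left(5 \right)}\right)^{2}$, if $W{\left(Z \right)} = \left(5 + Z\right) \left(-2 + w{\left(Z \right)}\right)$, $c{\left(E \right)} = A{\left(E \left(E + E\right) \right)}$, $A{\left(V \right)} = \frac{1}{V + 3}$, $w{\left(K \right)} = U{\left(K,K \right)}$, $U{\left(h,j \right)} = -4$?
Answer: $\frac{10106041}{2809} \approx 3597.7$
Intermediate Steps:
$w{\left(K \right)} = -4$
$A{\left(V \right)} = \frac{1}{3 + V}$
$c{\left(E \right)} = \frac{1}{3 + 2 E^{2}}$ ($c{\left(E \right)} = \frac{1}{3 + E \left(E + E\right)} = \frac{1}{3 + E 2 E} = \frac{1}{3 + 2 E^{2}}$)
$W{\left(Z \right)} = -30 - 6 Z$ ($W{\left(Z \right)} = \left(5 + Z\right) \left(-2 - 4\right) = \left(5 + Z\right) \left(-6\right) = -30 - 6 Z$)
$\left(c{\left(-5 \right)} + W{\left(5 \right)}\right)^{2} = \left(\frac{1}{3 + 2 \left(-5\right)^{2}} - 60\right)^{2} = \left(\frac{1}{3 + 2 \cdot 25} - 60\right)^{2} = \left(\frac{1}{3 + 50} - 60\right)^{2} = \left(\frac{1}{53} - 60\right)^{2} = \left(- \frac{3179}{53}\right)^{2} = \frac{10106041}{2809}$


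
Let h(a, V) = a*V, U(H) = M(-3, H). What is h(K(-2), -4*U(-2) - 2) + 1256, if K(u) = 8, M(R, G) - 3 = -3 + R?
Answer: 1336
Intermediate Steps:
M(R, G) = R (M(R, G) = 3 + (-3 + R) = R)
U(H) = -3
h(a, V) = V*a
h(K(-2), -4*U(-2) - 2) + 1256 = (-4*(-3) - 2)*8 + 1256 = (12 - 2)*8 + 1256 = 10*8 + 1256 = 80 + 1256 = 1336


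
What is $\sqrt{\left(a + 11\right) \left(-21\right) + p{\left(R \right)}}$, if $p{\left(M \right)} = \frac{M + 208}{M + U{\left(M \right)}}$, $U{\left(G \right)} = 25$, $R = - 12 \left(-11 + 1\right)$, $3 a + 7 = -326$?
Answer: $\frac{2 \sqrt{11050015}}{145} \approx 45.85$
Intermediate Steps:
$a = -111$ ($a = - \frac{7}{3} + \frac{1}{3} \left(-326\right) = - \frac{7}{3} - \frac{326}{3} = -111$)
$R = 120$ ($R = \left(-12\right) \left(-10\right) = 120$)
$p{\left(M \right)} = \frac{208 + M}{25 + M}$ ($p{\left(M \right)} = \frac{M + 208}{M + 25} = \frac{208 + M}{25 + M}$)
$\sqrt{\left(a + 11\right) \left(-21\right) + p{\left(R \right)}} = \sqrt{\left(-111 + 11\right) \left(-21\right) + \frac{208 + 120}{25 + 120}} = \sqrt{\left(-100\right) \left(-21\right) + \frac{1}{145} \cdot 328} = \sqrt{2100 + \frac{1}{145} \cdot 328} = \sqrt{2100 + \frac{328}{145}} = \sqrt{\frac{304828}{145}} = \frac{2 \sqrt{11050015}}{145}$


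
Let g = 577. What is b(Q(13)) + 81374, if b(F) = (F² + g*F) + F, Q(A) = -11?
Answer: 75137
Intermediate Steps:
b(F) = F² + 578*F (b(F) = (F² + 577*F) + F = F² + 578*F)
b(Q(13)) + 81374 = -11*(578 - 11) + 81374 = -11*567 + 81374 = -6237 + 81374 = 75137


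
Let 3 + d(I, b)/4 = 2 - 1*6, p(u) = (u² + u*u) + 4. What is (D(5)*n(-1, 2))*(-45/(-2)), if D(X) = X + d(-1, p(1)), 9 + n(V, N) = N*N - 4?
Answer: 9315/2 ≈ 4657.5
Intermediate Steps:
n(V, N) = -13 + N² (n(V, N) = -9 + (N*N - 4) = -9 + (N² - 4) = -9 + (-4 + N²) = -13 + N²)
p(u) = 4 + 2*u² (p(u) = (u² + u²) + 4 = 2*u² + 4 = 4 + 2*u²)
d(I, b) = -28 (d(I, b) = -12 + 4*(2 - 1*6) = -12 + 4*(2 - 6) = -12 + 4*(-4) = -12 - 16 = -28)
D(X) = -28 + X (D(X) = X - 28 = -28 + X)
(D(5)*n(-1, 2))*(-45/(-2)) = ((-28 + 5)*(-13 + 2²))*(-45/(-2)) = (-23*(-13 + 4))*(-45*(-½)) = -23*(-9)*(45/2) = 207*(45/2) = 9315/2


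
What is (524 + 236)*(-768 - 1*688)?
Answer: -1106560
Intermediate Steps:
(524 + 236)*(-768 - 1*688) = 760*(-768 - 688) = 760*(-1456) = -1106560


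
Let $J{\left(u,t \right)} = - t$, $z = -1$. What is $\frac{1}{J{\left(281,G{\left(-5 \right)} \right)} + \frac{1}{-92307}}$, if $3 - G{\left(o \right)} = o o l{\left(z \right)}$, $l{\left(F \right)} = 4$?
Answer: $\frac{92307}{8953778} \approx 0.010309$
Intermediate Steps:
$G{\left(o \right)} = 3 - 4 o^{2}$ ($G{\left(o \right)} = 3 - o o 4 = 3 - o^{2} \cdot 4 = 3 - 4 o^{2}$)
$\frac{1}{J{\left(281,G{\left(-5 \right)} \right)} + \frac{1}{-92307}} = \frac{1}{- (3 - 4 \left(-5\right)^{2}) + \frac{1}{-92307}} = \frac{1}{- (3 - 100) - \frac{1}{92307}} = \frac{1}{\left(-1\right) \left(-97\right) - \frac{1}{92307}} = \frac{1}{97 - \frac{1}{92307}} = \frac{1}{\frac{8953778}{92307}} = \frac{92307}{8953778}$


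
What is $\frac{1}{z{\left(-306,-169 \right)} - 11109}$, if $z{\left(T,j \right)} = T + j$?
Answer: $- \frac{1}{11584} \approx -8.6326 \cdot 10^{-5}$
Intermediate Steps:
$\frac{1}{z{\left(-306,-169 \right)} - 11109} = \frac{1}{\left(-306 - 169\right) - 11109} = \frac{1}{-475 - 11109} = \frac{1}{-11584} = - \frac{1}{11584}$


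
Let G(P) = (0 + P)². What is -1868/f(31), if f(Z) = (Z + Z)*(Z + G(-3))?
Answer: -467/620 ≈ -0.75323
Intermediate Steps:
G(P) = P²
f(Z) = 2*Z*(9 + Z) (f(Z) = (Z + Z)*(Z + (-3)²) = (2*Z)*(Z + 9) = (2*Z)*(9 + Z) = 2*Z*(9 + Z))
-1868/f(31) = -1868*1/(62*(9 + 31)) = -1868/(2*31*40) = -1868/2480 = -1868*1/2480 = -467/620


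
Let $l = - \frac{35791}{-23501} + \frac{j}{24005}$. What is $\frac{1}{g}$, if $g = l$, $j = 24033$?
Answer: $\frac{564141505}{1423962488} \approx 0.39618$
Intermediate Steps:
$l = \frac{1423962488}{564141505}$ ($l = - \frac{35791}{-23501} + \frac{24033}{24005} = \left(-35791\right) \left(- \frac{1}{23501}\right) + 24033 \cdot \frac{1}{24005} = \frac{35791}{23501} + \frac{24033}{24005} = \frac{1423962488}{564141505} \approx 2.5241$)
$g = \frac{1423962488}{564141505} \approx 2.5241$
$\frac{1}{g} = \frac{1}{\frac{1423962488}{564141505}} = \frac{564141505}{1423962488}$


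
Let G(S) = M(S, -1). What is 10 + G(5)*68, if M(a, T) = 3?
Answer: 214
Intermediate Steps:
G(S) = 3
10 + G(5)*68 = 10 + 3*68 = 10 + 204 = 214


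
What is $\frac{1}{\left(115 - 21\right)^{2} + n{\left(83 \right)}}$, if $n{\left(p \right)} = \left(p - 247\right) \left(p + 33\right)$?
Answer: $- \frac{1}{10188} \approx -9.8155 \cdot 10^{-5}$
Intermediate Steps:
$n{\left(p \right)} = \left(-247 + p\right) \left(33 + p\right)$
$\frac{1}{\left(115 - 21\right)^{2} + n{\left(83 \right)}} = \frac{1}{\left(115 - 21\right)^{2} - \left(25913 - 6889\right)} = \frac{1}{94^{2} - 19024} = \frac{1}{8836 - 19024} = \frac{1}{-10188} = - \frac{1}{10188}$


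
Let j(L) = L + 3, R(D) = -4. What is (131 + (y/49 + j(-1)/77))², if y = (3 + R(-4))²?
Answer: 4989161956/290521 ≈ 17173.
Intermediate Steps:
j(L) = 3 + L
y = 1 (y = (3 - 4)² = (-1)² = 1)
(131 + (y/49 + j(-1)/77))² = (131 + (1/49 + (3 - 1)/77))² = (131 + (1*(1/49) + 2*(1/77)))² = (131 + (1/49 + 2/77))² = (131 + 25/539)² = (70634/539)² = 4989161956/290521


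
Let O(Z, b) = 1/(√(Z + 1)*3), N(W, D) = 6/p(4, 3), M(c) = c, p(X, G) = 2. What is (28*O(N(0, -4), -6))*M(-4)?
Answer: -56/3 ≈ -18.667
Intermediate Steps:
N(W, D) = 3 (N(W, D) = 6/2 = 6*(½) = 3)
O(Z, b) = 1/(3*√(1 + Z)) (O(Z, b) = 1/(√(1 + Z)*3) = 1/(3*√(1 + Z)))
(28*O(N(0, -4), -6))*M(-4) = (28*(1/(3*√(1 + 3))))*(-4) = (28*(1/(3*√4)))*(-4) = (28*((⅓)*(½)))*(-4) = (28*(⅙))*(-4) = (14/3)*(-4) = -56/3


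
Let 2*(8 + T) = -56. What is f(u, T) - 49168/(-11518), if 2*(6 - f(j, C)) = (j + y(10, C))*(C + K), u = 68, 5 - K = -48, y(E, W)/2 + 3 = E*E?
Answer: -12766155/5759 ≈ -2216.7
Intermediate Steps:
y(E, W) = -6 + 2*E² (y(E, W) = -6 + 2*(E*E) = -6 + 2*E²)
K = 53 (K = 5 - 1*(-48) = 5 + 48 = 53)
T = -36 (T = -8 + (½)*(-56) = -8 - 28 = -36)
f(j, C) = 6 - (53 + C)*(194 + j)/2 (f(j, C) = 6 - (j + (-6 + 2*10²))*(C + 53)/2 = 6 - (j + (-6 + 2*100))*(53 + C)/2 = 6 - (j + (-6 + 200))*(53 + C)/2 = 6 - (j + 194)*(53 + C)/2 = 6 - (194 + j)*(53 + C)/2 = 6 - (53 + C)*(194 + j)/2)
f(u, T) - 49168/(-11518) = (-5135 - 97*(-36) - 53/2*68 - ½*(-36)*68) - 49168/(-11518) = (-5135 + 3492 - 1802 + 1224) - 49168*(-1)/11518 = -2221 - 1*(-24584/5759) = -2221 + 24584/5759 = -12766155/5759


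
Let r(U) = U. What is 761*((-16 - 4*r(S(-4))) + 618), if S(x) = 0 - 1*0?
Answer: 458122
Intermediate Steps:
S(x) = 0 (S(x) = 0 + 0 = 0)
761*((-16 - 4*r(S(-4))) + 618) = 761*((-16 - 4*0) + 618) = 761*((-16 + 0) + 618) = 761*(-16 + 618) = 761*602 = 458122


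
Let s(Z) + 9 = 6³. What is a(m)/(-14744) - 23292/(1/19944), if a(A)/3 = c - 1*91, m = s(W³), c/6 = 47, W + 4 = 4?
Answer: -6849113594685/14744 ≈ -4.6454e+8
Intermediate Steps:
W = 0 (W = -4 + 4 = 0)
c = 282 (c = 6*47 = 282)
s(Z) = 207 (s(Z) = -9 + 6³ = -9 + 216 = 207)
m = 207
a(A) = 573 (a(A) = 3*(282 - 1*91) = 3*(282 - 91) = 3*191 = 573)
a(m)/(-14744) - 23292/(1/19944) = 573/(-14744) - 23292/(1/19944) = 573*(-1/14744) - 23292/1/19944 = -573/14744 - 23292*19944 = -573/14744 - 464535648 = -6849113594685/14744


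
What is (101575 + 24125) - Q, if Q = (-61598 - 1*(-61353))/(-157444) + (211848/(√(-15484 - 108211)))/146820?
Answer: 2827244365/22492 + 1358*I*√123695/116416025 ≈ 1.257e+5 + 0.0041026*I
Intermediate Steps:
Q = 35/22492 - 1358*I*√123695/116416025 (Q = (-61598 + 61353)*(-1/157444) + (211848/(√(-123695)))*(1/146820) = -245*(-1/157444) + (211848/((I*√123695)))*(1/146820) = 35/22492 + (211848*(-I*√123695/123695))*(1/146820) = 35/22492 - 16296*I*√123695/9515*(1/146820) = 35/22492 - 1358*I*√123695/116416025 ≈ 0.0015561 - 0.0041026*I)
(101575 + 24125) - Q = (101575 + 24125) - (35/22492 - 1358*I*√123695/116416025) = 125700 + (-35/22492 + 1358*I*√123695/116416025) = 2827244365/22492 + 1358*I*√123695/116416025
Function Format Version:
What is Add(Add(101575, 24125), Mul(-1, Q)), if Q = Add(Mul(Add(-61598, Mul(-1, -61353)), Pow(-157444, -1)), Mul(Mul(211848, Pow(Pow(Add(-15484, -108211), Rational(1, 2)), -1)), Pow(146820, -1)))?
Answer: Add(Rational(2827244365, 22492), Mul(Rational(1358, 116416025), I, Pow(123695, Rational(1, 2)))) ≈ Add(1.2570e+5, Mul(0.0041026, I))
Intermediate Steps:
Q = Add(Rational(35, 22492), Mul(Rational(-1358, 116416025), I, Pow(123695, Rational(1, 2)))) (Q = Add(Mul(Add(-61598, 61353), Rational(-1, 157444)), Mul(Mul(211848, Pow(Pow(-123695, Rational(1, 2)), -1)), Rational(1, 146820))) = Add(Mul(-245, Rational(-1, 157444)), Mul(Mul(211848, Pow(Mul(I, Pow(123695, Rational(1, 2))), -1)), Rational(1, 146820))) = Add(Rational(35, 22492), Mul(Mul(211848, Mul(Rational(-1, 123695), I, Pow(123695, Rational(1, 2)))), Rational(1, 146820))) = Add(Rational(35, 22492), Mul(Mul(Rational(-16296, 9515), I, Pow(123695, Rational(1, 2))), Rational(1, 146820))) = Add(Rational(35, 22492), Mul(Rational(-1358, 116416025), I, Pow(123695, Rational(1, 2)))) ≈ Add(0.0015561, Mul(-0.0041026, I)))
Add(Add(101575, 24125), Mul(-1, Q)) = Add(Add(101575, 24125), Mul(-1, Add(Rational(35, 22492), Mul(Rational(-1358, 116416025), I, Pow(123695, Rational(1, 2)))))) = Add(125700, Add(Rational(-35, 22492), Mul(Rational(1358, 116416025), I, Pow(123695, Rational(1, 2))))) = Add(Rational(2827244365, 22492), Mul(Rational(1358, 116416025), I, Pow(123695, Rational(1, 2))))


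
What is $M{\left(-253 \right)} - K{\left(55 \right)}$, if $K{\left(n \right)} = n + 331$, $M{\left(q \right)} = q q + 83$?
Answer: $63706$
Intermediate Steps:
$M{\left(q \right)} = 83 + q^{2}$ ($M{\left(q \right)} = q^{2} + 83 = 83 + q^{2}$)
$K{\left(n \right)} = 331 + n$
$M{\left(-253 \right)} - K{\left(55 \right)} = \left(83 + \left(-253\right)^{2}\right) - \left(331 + 55\right) = \left(83 + 64009\right) - 386 = 64092 - 386 = 63706$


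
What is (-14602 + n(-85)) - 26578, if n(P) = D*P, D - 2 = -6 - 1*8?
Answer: -40160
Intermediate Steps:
D = -12 (D = 2 + (-6 - 1*8) = 2 + (-6 - 8) = 2 - 14 = -12)
n(P) = -12*P
(-14602 + n(-85)) - 26578 = (-14602 - 12*(-85)) - 26578 = (-14602 + 1020) - 26578 = -13582 - 26578 = -40160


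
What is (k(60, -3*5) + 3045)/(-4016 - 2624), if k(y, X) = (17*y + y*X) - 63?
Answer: -1551/3320 ≈ -0.46717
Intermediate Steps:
k(y, X) = -63 + 17*y + X*y (k(y, X) = (17*y + X*y) - 63 = -63 + 17*y + X*y)
(k(60, -3*5) + 3045)/(-4016 - 2624) = ((-63 + 17*60 - 3*5*60) + 3045)/(-4016 - 2624) = ((-63 + 1020 - 15*60) + 3045)/(-6640) = ((-63 + 1020 - 900) + 3045)*(-1/6640) = (57 + 3045)*(-1/6640) = 3102*(-1/6640) = -1551/3320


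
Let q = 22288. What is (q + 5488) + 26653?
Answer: 54429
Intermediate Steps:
(q + 5488) + 26653 = (22288 + 5488) + 26653 = 27776 + 26653 = 54429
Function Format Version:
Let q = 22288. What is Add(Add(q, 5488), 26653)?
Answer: 54429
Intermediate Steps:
Add(Add(q, 5488), 26653) = Add(Add(22288, 5488), 26653) = Add(27776, 26653) = 54429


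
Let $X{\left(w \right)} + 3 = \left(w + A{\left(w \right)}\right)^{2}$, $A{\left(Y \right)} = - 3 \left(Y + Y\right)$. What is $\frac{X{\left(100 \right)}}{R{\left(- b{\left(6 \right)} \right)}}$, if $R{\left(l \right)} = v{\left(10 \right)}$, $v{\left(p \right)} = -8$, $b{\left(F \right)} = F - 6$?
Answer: $- \frac{249997}{8} \approx -31250.0$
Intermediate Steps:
$A{\left(Y \right)} = - 6 Y$ ($A{\left(Y \right)} = - 3 \cdot 2 Y = - 6 Y$)
$X{\left(w \right)} = -3 + 25 w^{2}$ ($X{\left(w \right)} = -3 + \left(w - 6 w\right)^{2} = -3 + \left(- 5 w\right)^{2} = -3 + 25 w^{2}$)
$b{\left(F \right)} = -6 + F$ ($b{\left(F \right)} = F - 6 = -6 + F$)
$R{\left(l \right)} = -8$
$\frac{X{\left(100 \right)}}{R{\left(- b{\left(6 \right)} \right)}} = \frac{-3 + 25 \cdot 100^{2}}{-8} = \left(-3 + 25 \cdot 10000\right) \left(- \frac{1}{8}\right) = \left(-3 + 250000\right) \left(- \frac{1}{8}\right) = 249997 \left(- \frac{1}{8}\right) = - \frac{249997}{8}$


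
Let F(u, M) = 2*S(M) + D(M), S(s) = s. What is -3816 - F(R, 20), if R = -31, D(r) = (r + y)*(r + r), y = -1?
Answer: -4616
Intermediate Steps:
D(r) = 2*r*(-1 + r) (D(r) = (r - 1)*(r + r) = (-1 + r)*(2*r) = 2*r*(-1 + r))
F(u, M) = 2*M + 2*M*(-1 + M)
-3816 - F(R, 20) = -3816 - 2*20² = -3816 - 2*400 = -3816 - 1*800 = -3816 - 800 = -4616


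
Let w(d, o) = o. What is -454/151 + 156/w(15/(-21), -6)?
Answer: -4380/151 ≈ -29.007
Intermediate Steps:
-454/151 + 156/w(15/(-21), -6) = -454/151 + 156/(-6) = -454*1/151 + 156*(-⅙) = -454/151 - 26 = -4380/151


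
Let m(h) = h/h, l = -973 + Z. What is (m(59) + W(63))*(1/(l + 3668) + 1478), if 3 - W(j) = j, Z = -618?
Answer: -181118613/2077 ≈ -87202.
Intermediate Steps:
W(j) = 3 - j
l = -1591 (l = -973 - 618 = -1591)
m(h) = 1
(m(59) + W(63))*(1/(l + 3668) + 1478) = (1 + (3 - 1*63))*(1/(-1591 + 3668) + 1478) = (1 + (3 - 63))*(1/2077 + 1478) = (1 - 60)*(1/2077 + 1478) = -59*3069807/2077 = -181118613/2077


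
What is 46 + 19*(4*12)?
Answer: 958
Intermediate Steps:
46 + 19*(4*12) = 46 + 19*48 = 46 + 912 = 958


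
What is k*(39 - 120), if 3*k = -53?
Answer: 1431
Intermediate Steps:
k = -53/3 (k = (1/3)*(-53) = -53/3 ≈ -17.667)
k*(39 - 120) = -53*(39 - 120)/3 = -53/3*(-81) = 1431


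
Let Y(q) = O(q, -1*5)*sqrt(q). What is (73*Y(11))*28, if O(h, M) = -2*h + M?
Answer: -55188*sqrt(11) ≈ -1.8304e+5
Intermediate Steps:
O(h, M) = M - 2*h
Y(q) = sqrt(q)*(-5 - 2*q) (Y(q) = (-1*5 - 2*q)*sqrt(q) = (-5 - 2*q)*sqrt(q) = sqrt(q)*(-5 - 2*q))
(73*Y(11))*28 = (73*(sqrt(11)*(-5 - 2*11)))*28 = (73*(sqrt(11)*(-5 - 22)))*28 = (73*(sqrt(11)*(-27)))*28 = (73*(-27*sqrt(11)))*28 = -1971*sqrt(11)*28 = -55188*sqrt(11)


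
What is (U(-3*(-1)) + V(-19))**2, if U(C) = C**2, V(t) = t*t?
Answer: 136900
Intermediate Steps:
V(t) = t**2
(U(-3*(-1)) + V(-19))**2 = ((-3*(-1))**2 + (-19)**2)**2 = (3**2 + 361)**2 = (9 + 361)**2 = 370**2 = 136900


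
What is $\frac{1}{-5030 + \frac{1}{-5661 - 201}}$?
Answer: $- \frac{5862}{29485861} \approx -0.00019881$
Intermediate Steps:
$\frac{1}{-5030 + \frac{1}{-5661 - 201}} = \frac{1}{-5030 + \frac{1}{-5862}} = \frac{1}{-5030 - \frac{1}{5862}} = \frac{1}{- \frac{29485861}{5862}} = - \frac{5862}{29485861}$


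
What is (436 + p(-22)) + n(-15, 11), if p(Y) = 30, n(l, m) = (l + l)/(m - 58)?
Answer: 21932/47 ≈ 466.64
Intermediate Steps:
n(l, m) = 2*l/(-58 + m) (n(l, m) = (2*l)/(-58 + m) = 2*l/(-58 + m))
(436 + p(-22)) + n(-15, 11) = (436 + 30) + 2*(-15)/(-58 + 11) = 466 + 2*(-15)/(-47) = 466 + 2*(-15)*(-1/47) = 466 + 30/47 = 21932/47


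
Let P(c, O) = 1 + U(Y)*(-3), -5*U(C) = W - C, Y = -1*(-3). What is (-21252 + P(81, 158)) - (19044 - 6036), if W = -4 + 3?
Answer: -171307/5 ≈ -34261.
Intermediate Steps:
Y = 3
W = -1
U(C) = ⅕ + C/5 (U(C) = -(-1 - C)/5 = ⅕ + C/5)
P(c, O) = -7/5 (P(c, O) = 1 + (⅕ + (⅕)*3)*(-3) = 1 + (⅕ + ⅗)*(-3) = 1 + (⅘)*(-3) = 1 - 12/5 = -7/5)
(-21252 + P(81, 158)) - (19044 - 6036) = (-21252 - 7/5) - (19044 - 6036) = -106267/5 - 1*13008 = -106267/5 - 13008 = -171307/5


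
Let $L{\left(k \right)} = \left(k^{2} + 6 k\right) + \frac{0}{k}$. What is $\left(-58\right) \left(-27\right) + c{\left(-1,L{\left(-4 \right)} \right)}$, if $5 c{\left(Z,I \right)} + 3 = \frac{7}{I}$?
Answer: $\frac{62609}{40} \approx 1565.2$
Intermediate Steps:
$L{\left(k \right)} = k^{2} + 6 k$ ($L{\left(k \right)} = \left(k^{2} + 6 k\right) + 0 = k^{2} + 6 k$)
$c{\left(Z,I \right)} = - \frac{3}{5} + \frac{7}{5 I}$ ($c{\left(Z,I \right)} = - \frac{3}{5} + \frac{7 \frac{1}{I}}{5} = - \frac{3}{5} + \frac{7}{5 I}$)
$\left(-58\right) \left(-27\right) + c{\left(-1,L{\left(-4 \right)} \right)} = \left(-58\right) \left(-27\right) + \frac{7 - 3 \left(- 4 \left(6 - 4\right)\right)}{5 \left(- 4 \left(6 - 4\right)\right)} = 1566 + \frac{7 - 3 \left(\left(-4\right) 2\right)}{5 \left(\left(-4\right) 2\right)} = 1566 + \frac{7 - -24}{5 \left(-8\right)} = 1566 + \frac{1}{5} \left(- \frac{1}{8}\right) \left(7 + 24\right) = 1566 + \frac{1}{5} \left(- \frac{1}{8}\right) 31 = 1566 - \frac{31}{40} = \frac{62609}{40}$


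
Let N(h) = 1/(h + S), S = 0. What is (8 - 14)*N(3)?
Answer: -2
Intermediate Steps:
N(h) = 1/h (N(h) = 1/(h + 0) = 1/h)
(8 - 14)*N(3) = (8 - 14)/3 = -6*⅓ = -2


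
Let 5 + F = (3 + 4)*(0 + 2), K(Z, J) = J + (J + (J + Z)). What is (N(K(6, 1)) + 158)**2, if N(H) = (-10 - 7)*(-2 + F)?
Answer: 1521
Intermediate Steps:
K(Z, J) = Z + 3*J (K(Z, J) = J + (Z + 2*J) = Z + 3*J)
F = 9 (F = -5 + (3 + 4)*(0 + 2) = -5 + 7*2 = -5 + 14 = 9)
N(H) = -119 (N(H) = (-10 - 7)*(-2 + 9) = -17*7 = -119)
(N(K(6, 1)) + 158)**2 = (-119 + 158)**2 = 39**2 = 1521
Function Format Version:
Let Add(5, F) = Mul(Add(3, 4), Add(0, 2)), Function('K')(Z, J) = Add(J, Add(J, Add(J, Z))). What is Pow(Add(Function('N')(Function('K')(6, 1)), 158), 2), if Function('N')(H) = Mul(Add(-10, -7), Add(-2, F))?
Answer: 1521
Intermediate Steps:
Function('K')(Z, J) = Add(Z, Mul(3, J)) (Function('K')(Z, J) = Add(J, Add(Z, Mul(2, J))) = Add(Z, Mul(3, J)))
F = 9 (F = Add(-5, Mul(Add(3, 4), Add(0, 2))) = Add(-5, Mul(7, 2)) = Add(-5, 14) = 9)
Function('N')(H) = -119 (Function('N')(H) = Mul(Add(-10, -7), Add(-2, 9)) = Mul(-17, 7) = -119)
Pow(Add(Function('N')(Function('K')(6, 1)), 158), 2) = Pow(Add(-119, 158), 2) = Pow(39, 2) = 1521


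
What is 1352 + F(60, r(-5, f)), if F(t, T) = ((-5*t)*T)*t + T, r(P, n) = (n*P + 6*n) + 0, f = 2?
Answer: -34646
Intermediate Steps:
r(P, n) = 6*n + P*n (r(P, n) = (P*n + 6*n) + 0 = (6*n + P*n) + 0 = 6*n + P*n)
F(t, T) = T - 5*T*t² (F(t, T) = (-5*T*t)*t + T = -5*T*t² + T = T - 5*T*t²)
1352 + F(60, r(-5, f)) = 1352 + (2*(6 - 5))*(1 - 5*60²) = 1352 + (2*1)*(1 - 5*3600) = 1352 + 2*(1 - 18000) = 1352 + 2*(-17999) = 1352 - 35998 = -34646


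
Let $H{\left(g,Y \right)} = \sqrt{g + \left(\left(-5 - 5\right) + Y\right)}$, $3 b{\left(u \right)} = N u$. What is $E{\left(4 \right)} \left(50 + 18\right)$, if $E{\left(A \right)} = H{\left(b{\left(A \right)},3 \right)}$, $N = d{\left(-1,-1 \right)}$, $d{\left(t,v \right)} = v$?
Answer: $\frac{340 i \sqrt{3}}{3} \approx 196.3 i$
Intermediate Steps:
$N = -1$
$b{\left(u \right)} = - \frac{u}{3}$ ($b{\left(u \right)} = \frac{\left(-1\right) u}{3} = - \frac{u}{3}$)
$H{\left(g,Y \right)} = \sqrt{-10 + Y + g}$ ($H{\left(g,Y \right)} = \sqrt{g + \left(-10 + Y\right)} = \sqrt{-10 + Y + g}$)
$E{\left(A \right)} = \sqrt{-7 - \frac{A}{3}}$ ($E{\left(A \right)} = \sqrt{-10 + 3 - \frac{A}{3}} = \sqrt{-7 - \frac{A}{3}}$)
$E{\left(4 \right)} \left(50 + 18\right) = \frac{\sqrt{-63 - 12}}{3} \left(50 + 18\right) = \frac{\sqrt{-63 - 12}}{3} \cdot 68 = \frac{\sqrt{-75}}{3} \cdot 68 = \frac{5 i \sqrt{3}}{3} \cdot 68 = \frac{340 i \sqrt{3}}{3}$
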